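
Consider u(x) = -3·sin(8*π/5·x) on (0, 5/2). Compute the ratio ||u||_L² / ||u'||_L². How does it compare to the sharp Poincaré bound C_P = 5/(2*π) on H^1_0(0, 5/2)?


||u||_L² / ||u'||_L² = 5/(8*π) < C_P = 5/(2*π).

u(x) = -3·sin(8*π/5·x), so u'(x) = -24*π*cos(8*π*x/5)/5.
Writing u(x) = A·sin(kπx/L) with A = -3 and k = 4, use ∫_0^L sin²(kπx/L) dx = L/2 and ∫_0^L cos²(kπx/L) dx = L/2.
u² = 9·sin²(8*π/5·x) and (u')² = 576*π^2/25·cos²(8*π/5·x), and each of sin², cos² integrates to L/2 = 5/4 over (0, 5/2).
∫_0^5/2 u² dx = 45/4, so ||u||_L² = 3*sqrt(5)/2.
∫_0^5/2 (u')² dx = 144*π^2/5, so ||u'||_L² = 12*sqrt(5)*π/5.
Ratio ||u||_L² / ||u'||_L² = 5/(8*π).
Sharp Poincaré constant on H^1_0(0, 5/2) is C_P = L/π = 5/(2*π), achieved by sin(2*π/5·x).
This is the k = 4 harmonic; the ratio L/(kπ) is strictly less than C_P = L/π, consistent with the sharp inequality ||u||_L² ≤ C_P ||u'||_L².


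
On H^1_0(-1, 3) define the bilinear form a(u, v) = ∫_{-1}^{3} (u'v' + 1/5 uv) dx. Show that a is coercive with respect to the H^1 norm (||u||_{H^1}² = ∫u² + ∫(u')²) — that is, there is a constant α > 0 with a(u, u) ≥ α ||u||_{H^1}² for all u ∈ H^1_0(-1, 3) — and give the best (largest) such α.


α = (16/5 + π^2)/(π^2 + 16)

Coercivity of a(·,·) on H^1_0(-1, 3) means a(u, u) ≥ α ||u||_{H^1}² for every u ∈ H^1_0.
The interval has length L = 4, and Poincaré/coercivity depend only on L. Here a(u, u) = ∫(u')² + (1/5)·∫u².
Here 0 < c = 1/5 < 1. The condition a(u,u) ≥ α||u||_{H^1}² reads (1−α)∫(u')² ≥ (α−c)∫u². Any admissible α is ≤ 1 (rapidly oscillating u have ∫u²/∫(u')² → 0), and α = 1 would force 0 ≥ (1−c)∫u², impossible since c < 1; so 1−α > 0. By the sharp Poincaré inequality on H^1_0 of an interval of length L, ∫(u')² ≥ (π/L)²∫u² with equality for the first sine mode sin(π(x−x₀)/L) (x₀ the left endpoint), so the inequality holds for all u iff (1−α)(π/L)² ≥ α − c, i.e. α ≤ ((π/L)² + c)/((π/L)² + 1) = (1 + c(L/π)²)/(1 + (L/π)²). With (π/L)² = π^2/16 and c = 1/5, the largest admissible constant is α = ((π/L)² + c)/((π/L)² + 1).
Simplifying, α = (16/5 + π^2)/(π^2 + 16).


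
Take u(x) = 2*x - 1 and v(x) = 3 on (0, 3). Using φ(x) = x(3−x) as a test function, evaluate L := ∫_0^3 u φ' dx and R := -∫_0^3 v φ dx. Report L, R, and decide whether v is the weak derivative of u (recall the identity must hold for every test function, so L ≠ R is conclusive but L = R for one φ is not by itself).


LHS = -9, RHS = -27/2. No, v is not the weak derivative of u.

u(x) = 2*x - 1, classical derivative u'(x) = 2.
φ(x) = x(3−x), so φ'(x) = 3 - 2*x.
Note φ(0) = φ(3) = 0, so the boundary term u·φ vanishes.
LHS = ∫_0^3 u(x) φ'(x) dx = ∫_0^3 (-4*x^2 + 8*x - 3) dx. Term by term:
  ∫_0^3 -4*x^2 dx = -36;  ∫_0^3 8*x dx = 36;  ∫_0^3 -3 dx = -9.
Sum: -36 + 36 − 9 = -9.
So LHS = -9.
∫_0^3 v(x) φ(x) dx = ∫_0^3 (-3*x^2 + 9*x) dx. Term by term:
  ∫_0^3 -3*x^2 dx = -27;  ∫_0^3 9*x dx = 81/2.
Sum: -27 + 81/2 = 27/2.
So RHS = -∫_0^3 v(x) φ(x) dx = -27/2.
LHS − RHS = 9/2 ≠ 0, so the identity fails.
(For a valid weak derivative the identity must hold for EVERY test function, in particular this one. The failure shows v is NOT the weak derivative of u.)
Correct weak derivative would be u'(x) = 2.


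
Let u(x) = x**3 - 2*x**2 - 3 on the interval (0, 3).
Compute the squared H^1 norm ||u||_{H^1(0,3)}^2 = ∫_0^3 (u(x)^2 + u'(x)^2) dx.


||u||_{H^1}^2 = 9081/70

The H^1 norm (squared) on an interval (0, L) is
  ||u||_{H^1}^2 = ∫_0^L u(x)^2 dx + ∫_0^L u'(x)^2 dx.
Compute u'(x) = 3*x**2 - 4*x.
Then u(x)^2 = x**6 - 4*x**5 + 4*x**4 - 6*x**3 + 12*x**2 + 9 and u'(x)^2 = 9*x**4 - 24*x**3 + 16*x**2.
Integrate each monomial from 0 to 3 using ∫_0^3 c·x^n dx = c·3^(n+1)/(n+1):
  ∫_0^3 u(x)^2 dx = ∫_0^3 (x^6 - 4*x^5 + 4*x^4 - 6*x^3 + 12*x^2 + 9) dx. Term by term:
    ∫_0^3 x^6 dx = 2187/7;  ∫_0^3 -4*x^5 dx = -486;  ∫_0^3 4*x^4 dx = 972/5;
    ∫_0^3 -6*x^3 dx = -243/2;  ∫_0^3 12*x^2 dx = 108;  ∫_0^3 9 dx = 27.
  Sum: 2187/7 − 486 + 972/5 − 243/2 + 108 + 27 = 2403/70.
  ∫_0^3 u'(x)^2 dx = ∫_0^3 (9*x^4 - 24*x^3 + 16*x^2) dx. Term by term:
    ∫_0^3 9*x^4 dx = 2187/5;  ∫_0^3 -24*x^3 dx = -486;  ∫_0^3 16*x^2 dx = 144.
  Sum: 2187/5 − 486 + 144 = 477/5.
Adding: ||u||_{H^1}^2 = 2403/70 + 477/5 = 9081/70.


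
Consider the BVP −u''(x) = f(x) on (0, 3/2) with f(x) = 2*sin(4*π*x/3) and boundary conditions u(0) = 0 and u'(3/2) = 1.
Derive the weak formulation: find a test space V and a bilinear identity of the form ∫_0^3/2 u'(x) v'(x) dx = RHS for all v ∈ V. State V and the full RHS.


V = {v ∈ H^1(0, 3/2) : v(0) = 0} (test functions vanish at x = 0 where u is specified); weak form: ∫_0^3/2 u'v' dx = ∫_0^3/2 (2*sin(4*π*x/3)) v dx + v(3/2) for all v ∈ V.

Multiply both sides by a test function v and integrate from 0 to 3/2:
  ∫_0^3/2 −u''(x) v(x) dx = ∫_0^3/2 f(x) v(x) dx.
Integrate the LHS by parts once:
  ∫_0^3/2 −u'' v dx = −[u'(x) v(x)]_0^3/2 + ∫_0^3/2 u'(x) v'(x) dx.
Thus ∫_0^3/2 u'(x) v'(x) dx = ∫_0^3/2 f(x) v(x) dx + [u'(x) v(x)]_0^3/2.
Choose V so that boundary terms are either known or forced to vanish.
Mixed BC: u(0) = 0 (Dirichlet) and u'(3/2) = 1 (Neumann). Define V = {v ∈ H^1(0, 3/2) : v(0) = 0}. Then [u' v]_0^3/2 = u'(3/2)·v(3/2) − u'(0)·0 = v(3/2).
Weak formulation: find u (satisfying any essential BC) such that ∫_0^3/2 u'(x) v'(x) dx = ∫_0^3/2 f v dx + v(3/2) for all v ∈ V (Dirichlet at 0 absorbed into V; Neumann datum at x = 3/2 contributes the boundary term).
Substituting f(x) = 2*sin(4*π*x/3), the right-hand side is ∫_0^3/2 (2*sin(4*π*x/3)) v dx + v(3/2).


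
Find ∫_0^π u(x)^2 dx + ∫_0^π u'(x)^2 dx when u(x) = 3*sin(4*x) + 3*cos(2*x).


||u||_{H^1(0,π)}^2 = 99*π

u'(x) = -6*sin(2*x) + 12*cos(4*x).
Expand u² and (u')² and integrate term by term on (0, π), using: for integers n ≥ 1, ∫_0^π sin²(nx) dx = ∫_0^π cos²(nx) dx = π/2; for n ≠ n', ∫_0^π sin(nx)sin(n'x) dx = ∫_0^π cos(nx)cos(n'x) dx = 0; and by product-to-sum, ∫_0^π sin(nx)cos(n'x) dx = ½∫_0^π [sin((n+n')x) + sin((n−n')x)] dx, which is 0 when n+n' is even and 2n/(n²−n'²) when n+n' is odd (it need not vanish on (0, π)).
  u² squared terms: (3)²·∫cos(2x)² dx = 9·π/2 = 9*π/2;  (3)²·∫sin(4x)² dx = 9·π/2 = 9*π/2.
  u² cross terms: 2·(3)·(3)·∫cos(2x)·sin(4x) dx = 18·(0) = 0.
  So ∫_0^π u² dx = 9*π/2 + 9*π/2 + 0 = 9*π.
  (u')² squared terms: (-6)²·∫sin(2x)² dx = 36·π/2 = 18*π;  (12)²·∫cos(4x)² dx = 144·π/2 = 72*π.
  (u')² cross terms: 2·(-6)·(12)·∫sin(2x)·cos(4x) dx = -144·(0) = 0.
  So ∫_0^π (u')² dx = 18*π + 72*π + 0 = 90*π.
||u||_{H^1}^2 = (9*π) + (90*π) = 99*π.


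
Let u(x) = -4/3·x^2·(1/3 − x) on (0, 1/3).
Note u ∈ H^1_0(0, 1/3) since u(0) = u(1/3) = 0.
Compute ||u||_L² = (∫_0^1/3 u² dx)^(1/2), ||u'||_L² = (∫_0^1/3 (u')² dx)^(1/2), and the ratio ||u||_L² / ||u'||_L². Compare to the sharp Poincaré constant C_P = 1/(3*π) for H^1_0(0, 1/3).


||u||_L² / ||u'||_L² = sqrt(14)/42 < C_P = 1/(3*π).

u(x) = -4/3·x^2·(1/3 − x), so u'(x) = 4*x*(9*x - 2)/9.
u(x) = -4/3·x^2·(1/3 − x) vanishes at x = 0 and x = 1/3, so u ∈ H^1_0(0, 1/3). Differentiate via the product rule and integrate the resulting polynomials term by term.
  ∫_0^1/3 u² dx = ∫_0^1/3 (16*x^6/9 - 32*x^5/27 + 16*x^4/81) dx. Term by term:
    ∫_0^1/3 16*x^6/9 dx = 16/137781;  ∫_0^1/3 -32*x^5/27 dx = -16/59049;  ∫_0^1/3 16*x^4/81 dx = 16/98415.
  Sum: 16/137781 − 16/59049 + 16/98415 = 16/2066715.
  ∫_0^1/3 (u')² dx = ∫_0^1/3 (16*x^4 - 64*x^3/9 + 64*x^2/81) dx. Term by term:
    ∫_0^1/3 16*x^4 dx = 16/1215;  ∫_0^1/3 -64*x^3/9 dx = -16/729;  ∫_0^1/3 64*x^2/81 dx = 64/6561.
  Sum: 16/1215 − 16/729 + 64/6561 = 32/32805.
∫_0^1/3 u² dx = 16/2066715, so ||u||_L² = 4*sqrt(35)/8505.
∫_0^1/3 (u')² dx = 32/32805, so ||u'||_L² = 4*sqrt(10)/405.
Ratio ||u||_L² / ||u'||_L² = sqrt(14)/42.
Sharp Poincaré constant on H^1_0(0, 1/3) is C_P = L/π = 1/(3*π), achieved by sin(3*π·x).
A polynomial bump cannot attain the sharp Poincaré constant (only the first sine eigenfunction does), so the ratio is strictly less than C_P, consistent with ||u||_L² ≤ C_P ||u'||_L².


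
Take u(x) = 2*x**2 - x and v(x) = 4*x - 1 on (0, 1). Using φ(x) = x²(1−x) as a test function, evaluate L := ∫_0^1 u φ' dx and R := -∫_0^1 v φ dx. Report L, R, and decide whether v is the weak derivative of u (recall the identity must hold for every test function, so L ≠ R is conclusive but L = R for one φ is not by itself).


LHS = -7/60, RHS = -7/60. Yes, v = u' weakly.

u(x) = 2*x**2 - x, classical derivative u'(x) = 4*x - 1.
φ(x) = x²(1−x), so φ'(x) = x*(2 - 3*x).
Note φ(0) = φ(1) = 0, so the boundary term u·φ vanishes.
LHS = ∫_0^1 u(x) φ'(x) dx = ∫_0^1 (-6*x^4 + 7*x^3 - 2*x^2) dx. Term by term:
  ∫_0^1 -6*x^4 dx = -6/5;  ∫_0^1 7*x^3 dx = 7/4;  ∫_0^1 -2*x^2 dx = -2/3.
Sum: -6/5 + 7/4 − 2/3 = -7/60.
So LHS = -7/60.
∫_0^1 v(x) φ(x) dx = ∫_0^1 (-4*x^4 + 5*x^3 - x^2) dx. Term by term:
  ∫_0^1 -4*x^4 dx = -4/5;  ∫_0^1 5*x^3 dx = 5/4;  ∫_0^1 -x^2 dx = -1/3.
Sum: -4/5 + 5/4 − 1/3 = 7/60.
So RHS = -∫_0^1 v(x) φ(x) dx = -7/60.
LHS = RHS, so the identity holds for this test φ.
Moreover u is smooth here and v(x) = u'(x) = 4*x - 1 pointwise, so the identity holds for every test function. Hence v is the weak derivative of u.


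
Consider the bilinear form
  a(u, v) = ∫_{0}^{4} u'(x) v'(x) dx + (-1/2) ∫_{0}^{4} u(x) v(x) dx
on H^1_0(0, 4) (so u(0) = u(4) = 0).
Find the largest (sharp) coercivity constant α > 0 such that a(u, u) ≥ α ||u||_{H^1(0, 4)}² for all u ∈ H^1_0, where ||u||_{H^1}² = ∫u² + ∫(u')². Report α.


α = (-8 + π^2)/(π^2 + 16)

Coercivity of a(·,·) on H^1_0(0, 4) means a(u, u) ≥ α ||u||_{H^1}² for every u ∈ H^1_0.
The interval has length L = 4, and Poincaré/coercivity depend only on L. Here a(u, u) = ∫(u')² + (-1/2)·∫u².
Here c = -1/2 < 0 with |c| < (π/L)² = π^2/16, so coercivity still holds. The condition a(u,u) ≥ α||u||_{H^1}² reads (1−α)∫(u')² ≥ (α−c)∫u². Any admissible α is ≤ 1 (rapidly oscillating u have ∫u²/∫(u')² → 0), and α = 1 would force 0 ≥ (1−c)∫u², impossible since c < 1; so 1−α > 0. By the sharp Poincaré inequality on H^1_0 of an interval of length L, ∫(u')² ≥ (π/L)²∫u² with equality for the first sine mode sin(π(x−x₀)/L) (x₀ the left endpoint), so the inequality holds for all u iff (1−α)(π/L)² ≥ α − c, i.e. α ≤ ((π/L)² + c)/((π/L)² + 1) = (1 + c(L/π)²)/(1 + (L/π)²). (Direct route, valid since c ≤ 0: Poincaré gives c∫u² ≥ c(L/π)²∫(u')², so a(u,u) ≥ (1 + c(L/π)²)∫(u')², while ||u||_{H^1}² ≤ (1 + (L/π)²)∫(u')²; dividing yields the same α.) With (π/L)² = π^2/16 and c = -1/2, the largest admissible constant is α = ((π/L)² + c)/((π/L)² + 1).
Simplifying, α = (-8 + π^2)/(π^2 + 16).


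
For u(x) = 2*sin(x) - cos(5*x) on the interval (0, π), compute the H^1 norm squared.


||u||_{H^1(0,π)}^2 = 17*π

u'(x) = 5*sin(5*x) + 2*cos(x).
Expand u² and (u')² and integrate term by term on (0, π), using: for integers n ≥ 1, ∫_0^π sin²(nx) dx = ∫_0^π cos²(nx) dx = π/2; for n ≠ n', ∫_0^π sin(nx)sin(n'x) dx = ∫_0^π cos(nx)cos(n'x) dx = 0; and by product-to-sum, ∫_0^π sin(nx)cos(n'x) dx = ½∫_0^π [sin((n+n')x) + sin((n−n')x)] dx, which is 0 when n+n' is even and 2n/(n²−n'²) when n+n' is odd (it need not vanish on (0, π)).
  u² squared terms: (-1)²·∫cos(5x)² dx = 1·π/2 = π/2;  (2)²·∫sin(x)² dx = 4·π/2 = 2*π.
  u² cross terms: 2·(-1)·(2)·∫cos(5x)·sin(x) dx = -4·(0) = 0.
  So ∫_0^π u² dx = π/2 + 2*π + 0 = 5*π/2.
  (u')² squared terms: (2)²·∫cos(x)² dx = 4·π/2 = 2*π;  (5)²·∫sin(5x)² dx = 25·π/2 = 25*π/2.
  (u')² cross terms: 2·(2)·(5)·∫cos(x)·sin(5x) dx = 20·(0) = 0.
  So ∫_0^π (u')² dx = 2*π + 25*π/2 + 0 = 29*π/2.
||u||_{H^1}^2 = (5*π/2) + (29*π/2) = 17*π.


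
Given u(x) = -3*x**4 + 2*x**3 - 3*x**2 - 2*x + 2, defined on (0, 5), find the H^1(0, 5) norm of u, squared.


||u||_{H^1}^2 = 123911455/42

The H^1 norm (squared) on an interval (0, L) is
  ||u||_{H^1}^2 = ∫_0^L u(x)^2 dx + ∫_0^L u'(x)^2 dx.
Compute u'(x) = -12*x**3 + 6*x**2 - 6*x - 2.
Then u(x)^2 = 9*x**8 - 12*x**7 + 22*x**6 - 11*x**4 + 20*x**3 - 8*x**2 - 8*x + 4 and u'(x)^2 = 144*x**6 - 144*x**5 + 180*x**4 - 24*x**3 + 12*x**2 + 24*x + 4.
Integrate each monomial from 0 to 5 using ∫_0^5 c·x^n dx = c·5^(n+1)/(n+1):
  ∫_0^5 u(x)^2 dx = ∫_0^5 (9*x^8 - 12*x^7 + 22*x^6 - 11*x^4 + 20*x^3 - 8*x^2 - 8*x + 4) dx. Term by term:
    ∫_0^5 9*x^8 dx = 1953125;  ∫_0^5 -12*x^7 dx = -1171875/2;  ∫_0^5 22*x^6 dx = 1718750/7;
    ∫_0^5 -11*x^4 dx = -6875;  ∫_0^5 20*x^3 dx = 3125;  ∫_0^5 -8*x^2 dx = -1000/3;
    ∫_0^5 -8*x dx = -100;  ∫_0^5 4 dx = 20.
  Sum: 1953125 − 1171875/2 + 1718750/7 − 6875 + 3125 − 1000/3 − 100 + 20 = 67559515/42.
  ∫_0^5 u'(x)^2 dx = ∫_0^5 (144*x^6 - 144*x^5 + 180*x^4 - 24*x^3 + 12*x^2 + 24*x + 4) dx. Term by term:
    ∫_0^5 144*x^6 dx = 11250000/7;  ∫_0^5 -144*x^5 dx = -375000;  ∫_0^5 180*x^4 dx = 112500;
    ∫_0^5 -24*x^3 dx = -3750;  ∫_0^5 12*x^2 dx = 500;  ∫_0^5 24*x dx = 300;
    ∫_0^5 4 dx = 20.
  Sum: 11250000/7 − 375000 + 112500 − 3750 + 500 + 300 + 20 = 9391990/7.
Adding: ||u||_{H^1}^2 = 67559515/42 + 9391990/7 = 123911455/42.


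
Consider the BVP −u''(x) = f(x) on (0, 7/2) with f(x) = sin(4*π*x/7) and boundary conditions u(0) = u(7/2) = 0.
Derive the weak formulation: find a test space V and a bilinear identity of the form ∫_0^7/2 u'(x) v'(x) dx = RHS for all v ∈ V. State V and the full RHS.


V = H^1_0(0, 7/2) (so v(0) = v(7/2) = 0); weak form: ∫_0^7/2 u'v' dx = ∫_0^7/2 (sin(4*π*x/7)) v dx for all v ∈ V.

Multiply both sides by a test function v and integrate from 0 to 7/2:
  ∫_0^7/2 −u''(x) v(x) dx = ∫_0^7/2 f(x) v(x) dx.
Integrate the LHS by parts once:
  ∫_0^7/2 −u'' v dx = −[u'(x) v(x)]_0^7/2 + ∫_0^7/2 u'(x) v'(x) dx.
Thus ∫_0^7/2 u'(x) v'(x) dx = ∫_0^7/2 f(x) v(x) dx + [u'(x) v(x)]_0^7/2.
Choose V so that boundary terms are either known or forced to vanish.
u is Dirichlet: u(0) = u(7/2) = 0. Let V = H^1_0(0, 7/2); then v(0) = v(7/2) = 0, and [u' v]_0^7/2 = 0.
Weak formulation: find u (satisfying any essential BC) such that ∫_0^7/2 u'(x) v'(x) dx = ∫_0^7/2 f v dx for all v ∈ V.
Substituting f(x) = sin(4*π*x/7), the right-hand side is ∫_0^7/2 (sin(4*π*x/7)) v dx.


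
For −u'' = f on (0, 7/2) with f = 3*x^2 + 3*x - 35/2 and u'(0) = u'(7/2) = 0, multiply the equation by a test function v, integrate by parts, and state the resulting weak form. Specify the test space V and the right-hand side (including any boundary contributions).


V = H^1(0, 7/2) (no boundary constraint on v; u is determined up to an additive constant); weak form: ∫_0^7/2 u'v' dx = ∫_0^7/2 (3*x^2 + 3*x - 35/2) v dx for all v ∈ V.

Multiply both sides by a test function v and integrate from 0 to 7/2:
  ∫_0^7/2 −u''(x) v(x) dx = ∫_0^7/2 f(x) v(x) dx.
Integrate the LHS by parts once:
  ∫_0^7/2 −u'' v dx = −[u'(x) v(x)]_0^7/2 + ∫_0^7/2 u'(x) v'(x) dx.
Thus ∫_0^7/2 u'(x) v'(x) dx = ∫_0^7/2 f(x) v(x) dx + [u'(x) v(x)]_0^7/2.
Choose V so that boundary terms are either known or forced to vanish.
u has homogeneous Neumann: u'(0) = u'(7/2) = 0. So [u' v]_0^7/2 = 0·v(7/2) − 0·v(0) = 0 for any v; take V = H^1(0, 7/2).
Weak formulation: find u (satisfying any essential BC) such that ∫_0^7/2 u'(x) v'(x) dx = ∫_0^7/2 f v dx for all v ∈ V (homogeneous Neumann, so boundary terms vanish).
Substituting f(x) = 3*x^2 + 3*x - 35/2, the right-hand side is ∫_0^7/2 (3*x^2 + 3*x - 35/2) v dx.
Compatibility check (pure Neumann): taking v ≡ 1 ∈ V gives 0 = ∫_0^7/2 f dx + (0) − (0), i.e. ∫_0^7/2 f dx must equal u'(0) − u'(7/2) = 0. Indeed ∫_0^7/2 (3*x^2 + 3*x - 35/2) dx = 0, so the data are compatible. The solution is then unique only up to an additive constant (fix it e.g. by requiring ∫_0^7/2 u dx = 0).


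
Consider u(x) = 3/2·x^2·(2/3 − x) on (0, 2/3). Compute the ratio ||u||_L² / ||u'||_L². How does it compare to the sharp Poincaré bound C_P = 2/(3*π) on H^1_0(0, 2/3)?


||u||_L² / ||u'||_L² = sqrt(14)/21 < C_P = 2/(3*π).

u(x) = 3/2·x^2·(2/3 − x), so u'(x) = x*(4 - 9*x)/2.
u(x) = 3/2·x^2·(2/3 − x) vanishes at x = 0 and x = 2/3, so u ∈ H^1_0(0, 2/3). Differentiate via the product rule and integrate the resulting polynomials term by term.
  ∫_0^2/3 u² dx = ∫_0^2/3 (9*x^6/4 - 3*x^5 + x^4) dx. Term by term:
    ∫_0^2/3 9*x^6/4 dx = 32/1701;  ∫_0^2/3 -3*x^5 dx = -32/729;  ∫_0^2/3 x^4 dx = 32/1215.
  Sum: 32/1701 − 32/729 + 32/1215 = 32/25515.
  ∫_0^2/3 (u')² dx = ∫_0^2/3 (81*x^4/4 - 18*x^3 + 4*x^2) dx. Term by term:
    ∫_0^2/3 81*x^4/4 dx = 8/15;  ∫_0^2/3 -18*x^3 dx = -8/9;  ∫_0^2/3 4*x^2 dx = 32/81.
  Sum: 8/15 − 8/9 + 32/81 = 16/405.
∫_0^2/3 u² dx = 32/25515, so ||u||_L² = 4*sqrt(70)/945.
∫_0^2/3 (u')² dx = 16/405, so ||u'||_L² = 4*sqrt(5)/45.
Ratio ||u||_L² / ||u'||_L² = sqrt(14)/21.
Sharp Poincaré constant on H^1_0(0, 2/3) is C_P = L/π = 2/(3*π), achieved by sin(3*π/2·x).
A polynomial bump cannot attain the sharp Poincaré constant (only the first sine eigenfunction does), so the ratio is strictly less than C_P, consistent with ||u||_L² ≤ C_P ||u'||_L².


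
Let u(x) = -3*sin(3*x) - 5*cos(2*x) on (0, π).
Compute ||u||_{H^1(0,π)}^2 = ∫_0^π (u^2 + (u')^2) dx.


||u||_{H^1(0,π)}^2 = 180 + 215*π/2

u'(x) = 10*sin(2*x) - 9*cos(3*x).
Expand u² and (u')² and integrate term by term on (0, π), using: for integers n ≥ 1, ∫_0^π sin²(nx) dx = ∫_0^π cos²(nx) dx = π/2; for n ≠ n', ∫_0^π sin(nx)sin(n'x) dx = ∫_0^π cos(nx)cos(n'x) dx = 0; and by product-to-sum, ∫_0^π sin(nx)cos(n'x) dx = ½∫_0^π [sin((n+n')x) + sin((n−n')x)] dx, which is 0 when n+n' is even and 2n/(n²−n'²) when n+n' is odd (it need not vanish on (0, π)).
  u² squared terms: (-5)²·∫cos(2x)² dx = 25·π/2 = 25*π/2;  (-3)²·∫sin(3x)² dx = 9·π/2 = 9*π/2.
  u² cross terms: 2·(-5)·(-3)·∫cos(2x)·sin(3x) dx = 30·(6/5) = 36.
  So ∫_0^π u² dx = 25*π/2 + 9*π/2 + 36 = 36 + 17*π.
  (u')² squared terms: (-9)²·∫cos(3x)² dx = 81·π/2 = 81*π/2;  (10)²·∫sin(2x)² dx = 100·π/2 = 50*π.
  (u')² cross terms: 2·(-9)·(10)·∫cos(3x)·sin(2x) dx = -180·(-4/5) = 144.
  So ∫_0^π (u')² dx = 81*π/2 + 50*π + 144 = 144 + 181*π/2.
||u||_{H^1}^2 = (36 + 17*π) + (144 + 181*π/2) = 180 + 215*π/2.


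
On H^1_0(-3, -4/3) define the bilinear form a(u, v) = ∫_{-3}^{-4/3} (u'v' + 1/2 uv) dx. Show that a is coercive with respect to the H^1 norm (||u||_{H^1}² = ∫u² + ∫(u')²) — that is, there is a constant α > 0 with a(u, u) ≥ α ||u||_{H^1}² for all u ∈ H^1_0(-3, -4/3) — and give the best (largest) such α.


α = (25 + 18*π^2)/(2*(25 + 9*π^2))

Coercivity of a(·,·) on H^1_0(-3, -4/3) means a(u, u) ≥ α ||u||_{H^1}² for every u ∈ H^1_0.
The interval has length L = 5/3, and Poincaré/coercivity depend only on L. Here a(u, u) = ∫(u')² + (1/2)·∫u².
Here 0 < c = 1/2 < 1. The condition a(u,u) ≥ α||u||_{H^1}² reads (1−α)∫(u')² ≥ (α−c)∫u². Any admissible α is ≤ 1 (rapidly oscillating u have ∫u²/∫(u')² → 0), and α = 1 would force 0 ≥ (1−c)∫u², impossible since c < 1; so 1−α > 0. By the sharp Poincaré inequality on H^1_0 of an interval of length L, ∫(u')² ≥ (π/L)²∫u² with equality for the first sine mode sin(π(x−x₀)/L) (x₀ the left endpoint), so the inequality holds for all u iff (1−α)(π/L)² ≥ α − c, i.e. α ≤ ((π/L)² + c)/((π/L)² + 1) = (1 + c(L/π)²)/(1 + (L/π)²). With (π/L)² = 9*π^2/25 and c = 1/2, the largest admissible constant is α = ((π/L)² + c)/((π/L)² + 1).
Simplifying, α = (25 + 18*π^2)/(2*(25 + 9*π^2)).


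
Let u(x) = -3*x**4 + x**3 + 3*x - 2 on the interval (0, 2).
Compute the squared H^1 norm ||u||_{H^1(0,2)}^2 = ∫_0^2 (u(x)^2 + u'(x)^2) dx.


||u||_{H^1}^2 = 68398/35

The H^1 norm (squared) on an interval (0, L) is
  ||u||_{H^1}^2 = ∫_0^L u(x)^2 dx + ∫_0^L u'(x)^2 dx.
Compute u'(x) = -12*x**3 + 3*x**2 + 3.
Then u(x)^2 = 9*x**8 - 6*x**7 + x**6 - 18*x**5 + 18*x**4 - 4*x**3 + 9*x**2 - 12*x + 4 and u'(x)^2 = 144*x**6 - 72*x**5 + 9*x**4 - 72*x**3 + 18*x**2 + 9.
Integrate each monomial from 0 to 2 using ∫_0^2 c·x^n dx = c·2^(n+1)/(n+1):
  ∫_0^2 u(x)^2 dx = ∫_0^2 (9*x^8 - 6*x^7 + x^6 - 18*x^5 + 18*x^4 - 4*x^3 + 9*x^2 - 12*x + 4) dx. Term by term:
    ∫_0^2 9*x^8 dx = 512;  ∫_0^2 -6*x^7 dx = -192;  ∫_0^2 x^6 dx = 128/7;
    ∫_0^2 -18*x^5 dx = -192;  ∫_0^2 18*x^4 dx = 576/5;  ∫_0^2 -4*x^3 dx = -16;
    ∫_0^2 9*x^2 dx = 24;  ∫_0^2 -12*x dx = -24;  ∫_0^2 4 dx = 8.
  Sum: 512 − 192 + 128/7 − 192 + 576/5 − 16 + 24 − 24 + 8 = 8872/35.
  ∫_0^2 u'(x)^2 dx = ∫_0^2 (144*x^6 - 72*x^5 + 9*x^4 - 72*x^3 + 18*x^2 + 9) dx. Term by term:
    ∫_0^2 144*x^6 dx = 18432/7;  ∫_0^2 -72*x^5 dx = -768;  ∫_0^2 9*x^4 dx = 288/5;
    ∫_0^2 -72*x^3 dx = -288;  ∫_0^2 18*x^2 dx = 48;  ∫_0^2 9 dx = 18.
  Sum: 18432/7 − 768 + 288/5 − 288 + 48 + 18 = 59526/35.
Adding: ||u||_{H^1}^2 = 8872/35 + 59526/35 = 68398/35.


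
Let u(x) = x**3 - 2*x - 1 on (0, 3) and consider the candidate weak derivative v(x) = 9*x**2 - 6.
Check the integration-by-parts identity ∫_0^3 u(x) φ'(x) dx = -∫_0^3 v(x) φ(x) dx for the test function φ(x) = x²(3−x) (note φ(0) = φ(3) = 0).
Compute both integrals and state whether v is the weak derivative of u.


LHS = -297/5, RHS = -891/5. No, v is not the weak derivative of u.

u(x) = x**3 - 2*x - 1, classical derivative u'(x) = 3*x**2 - 2.
φ(x) = x²(3−x), so φ'(x) = 3*x*(2 - x).
Note φ(0) = φ(3) = 0, so the boundary term u·φ vanishes.
LHS = ∫_0^3 u(x) φ'(x) dx = ∫_0^3 (-3*x^5 + 6*x^4 + 6*x^3 - 9*x^2 - 6*x) dx. Term by term:
  ∫_0^3 -3*x^5 dx = -729/2;  ∫_0^3 6*x^4 dx = 1458/5;  ∫_0^3 6*x^3 dx = 243/2;
  ∫_0^3 -9*x^2 dx = -81;  ∫_0^3 -6*x dx = -27.
Sum: -729/2 + 1458/5 + 243/2 − 81 − 27 = -297/5.
So LHS = -297/5.
∫_0^3 v(x) φ(x) dx = ∫_0^3 (-9*x^5 + 27*x^4 + 6*x^3 - 18*x^2) dx. Term by term:
  ∫_0^3 -9*x^5 dx = -2187/2;  ∫_0^3 27*x^4 dx = 6561/5;  ∫_0^3 6*x^3 dx = 243/2;
  ∫_0^3 -18*x^2 dx = -162.
Sum: -2187/2 + 6561/5 + 243/2 − 162 = 891/5.
So RHS = -∫_0^3 v(x) φ(x) dx = -891/5.
LHS − RHS = 594/5 ≠ 0, so the identity fails.
(For a valid weak derivative the identity must hold for EVERY test function, in particular this one. The failure shows v is NOT the weak derivative of u.)
Correct weak derivative would be u'(x) = 3*x**2 - 2.


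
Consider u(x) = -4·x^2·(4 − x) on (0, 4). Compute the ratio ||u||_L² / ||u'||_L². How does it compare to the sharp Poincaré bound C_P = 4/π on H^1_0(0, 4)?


||u||_L² / ||u'||_L² = 2*sqrt(14)/7 < C_P = 4/π.

u(x) = -4·x^2·(4 − x), so u'(x) = 4*x*(3*x - 8).
u(x) = -4·x^2·(4 − x) vanishes at x = 0 and x = 4, so u ∈ H^1_0(0, 4). Differentiate via the product rule and integrate the resulting polynomials term by term.
  ∫_0^4 u² dx = ∫_0^4 (16*x^6 - 128*x^5 + 256*x^4) dx. Term by term:
    ∫_0^4 16*x^6 dx = 262144/7;  ∫_0^4 -128*x^5 dx = -262144/3;  ∫_0^4 256*x^4 dx = 262144/5.
  Sum: 262144/7 − 262144/3 + 262144/5 = 262144/105.
  ∫_0^4 (u')² dx = ∫_0^4 (144*x^4 - 768*x^3 + 1024*x^2) dx. Term by term:
    ∫_0^4 144*x^4 dx = 147456/5;  ∫_0^4 -768*x^3 dx = -49152;  ∫_0^4 1024*x^2 dx = 65536/3.
  Sum: 147456/5 − 49152 + 65536/3 = 32768/15.
∫_0^4 u² dx = 262144/105, so ||u||_L² = 512*sqrt(105)/105.
∫_0^4 (u')² dx = 32768/15, so ||u'||_L² = 128*sqrt(30)/15.
Ratio ||u||_L² / ||u'||_L² = 2*sqrt(14)/7.
Sharp Poincaré constant on H^1_0(0, 4) is C_P = L/π = 4/π, achieved by sin(π/4·x).
A polynomial bump cannot attain the sharp Poincaré constant (only the first sine eigenfunction does), so the ratio is strictly less than C_P, consistent with ||u||_L² ≤ C_P ||u'||_L².


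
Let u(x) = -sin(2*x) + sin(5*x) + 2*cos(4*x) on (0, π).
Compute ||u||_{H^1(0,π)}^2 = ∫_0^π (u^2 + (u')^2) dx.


||u||_{H^1(0,π)}^2 = 680/9 + 99*π/2

u'(x) = -8*sin(4*x) - 2*cos(2*x) + 5*cos(5*x).
Expand u² and (u')² and integrate term by term on (0, π), using: for integers n ≥ 1, ∫_0^π sin²(nx) dx = ∫_0^π cos²(nx) dx = π/2; for n ≠ n', ∫_0^π sin(nx)sin(n'x) dx = ∫_0^π cos(nx)cos(n'x) dx = 0; and by product-to-sum, ∫_0^π sin(nx)cos(n'x) dx = ½∫_0^π [sin((n+n')x) + sin((n−n')x)] dx, which is 0 when n+n' is even and 2n/(n²−n'²) when n+n' is odd (it need not vanish on (0, π)).
  u² squared terms: (-1)²·∫sin(2x)² dx = 1·π/2 = π/2;  (2)²·∫cos(4x)² dx = 4·π/2 = 2*π;  (1)²·∫sin(5x)² dx = 1·π/2 = π/2.
  u² cross terms: 2·(-1)·(2)·∫sin(2x)·cos(4x) dx = -4·(0) = 0;  2·(-1)·(1)·∫sin(2x)·sin(5x) dx = -2·(0) = 0;  2·(2)·(1)·∫cos(4x)·sin(5x) dx = 4·(10/9) = 40/9.
  So ∫_0^π u² dx = π/2 + 2*π + π/2 + 0 + 0 + 40/9 = 40/9 + 3*π.
  (u')² squared terms: (-8)²·∫sin(4x)² dx = 64·π/2 = 32*π;  (-2)²·∫cos(2x)² dx = 4·π/2 = 2*π;  (5)²·∫cos(5x)² dx = 25·π/2 = 25*π/2.
  (u')² cross terms: 2·(-8)·(-2)·∫sin(4x)·cos(2x) dx = 32·(0) = 0;  2·(-8)·(5)·∫sin(4x)·cos(5x) dx = -80·(-8/9) = 640/9;  2·(-2)·(5)·∫cos(2x)·cos(5x) dx = -20·(0) = 0.
  So ∫_0^π (u')² dx = 32*π + 2*π + 25*π/2 + 0 + 640/9 + 0 = 640/9 + 93*π/2.
||u||_{H^1}^2 = (40/9 + 3*π) + (640/9 + 93*π/2) = 680/9 + 99*π/2.


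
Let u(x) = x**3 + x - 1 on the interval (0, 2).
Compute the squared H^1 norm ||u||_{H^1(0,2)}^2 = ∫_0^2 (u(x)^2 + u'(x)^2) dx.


||u||_{H^1}^2 = 10432/105

The H^1 norm (squared) on an interval (0, L) is
  ||u||_{H^1}^2 = ∫_0^L u(x)^2 dx + ∫_0^L u'(x)^2 dx.
Compute u'(x) = 3*x**2 + 1.
Then u(x)^2 = x**6 + 2*x**4 - 2*x**3 + x**2 - 2*x + 1 and u'(x)^2 = 9*x**4 + 6*x**2 + 1.
Integrate each monomial from 0 to 2 using ∫_0^2 c·x^n dx = c·2^(n+1)/(n+1):
  ∫_0^2 u(x)^2 dx = ∫_0^2 (x^6 + 2*x^4 - 2*x^3 + x^2 - 2*x + 1) dx. Term by term:
    ∫_0^2 x^6 dx = 128/7;  ∫_0^2 2*x^4 dx = 64/5;  ∫_0^2 -2*x^3 dx = -8;
    ∫_0^2 x^2 dx = 8/3;  ∫_0^2 -2*x dx = -4;  ∫_0^2 1 dx = 2.
  Sum: 128/7 + 64/5 − 8 + 8/3 − 4 + 2 = 2494/105.
  ∫_0^2 u'(x)^2 dx = ∫_0^2 (9*x^4 + 6*x^2 + 1) dx. Term by term:
    ∫_0^2 9*x^4 dx = 288/5;  ∫_0^2 6*x^2 dx = 16;  ∫_0^2 1 dx = 2.
  Sum: 288/5 + 16 + 2 = 378/5.
Adding: ||u||_{H^1}^2 = 2494/105 + 378/5 = 10432/105.


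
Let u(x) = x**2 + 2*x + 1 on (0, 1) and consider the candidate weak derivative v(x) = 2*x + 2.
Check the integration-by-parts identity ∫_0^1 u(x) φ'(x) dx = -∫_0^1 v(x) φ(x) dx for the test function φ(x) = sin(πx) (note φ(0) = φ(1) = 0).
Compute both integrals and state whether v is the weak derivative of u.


LHS = -6/π, RHS = -6/π. Yes, v = u' weakly.

u(x) = x**2 + 2*x + 1, classical derivative u'(x) = 2*x + 2.
φ(x) = sin(πx), so φ'(x) = π*cos(π*x).
Note φ(0) = φ(1) = 0, so the boundary term u·φ vanishes.
LHS = ∫_0^1 u(x) φ'(x) dx = ∫_0^1 (π*x^2*cos(π*x) + 2*π*x*cos(π*x) + π*cos(π*x)) dx. Term by term:
  ∫_0^1 π*cos(π*x) dx = 0;  ∫_0^1 π*x^2*cos(π*x) dx = -2/π;  ∫_0^1 2*π*x*cos(π*x) dx = -4/π.
Sum: 0 − 2/π − 4/π = -6/π.
So LHS = -6/π.
∫_0^1 v(x) φ(x) dx = ∫_0^1 (2*x*sin(π*x) + 2*sin(π*x)) dx. Term by term:
  ∫_0^1 2*sin(π*x) dx = 4/π;  ∫_0^1 2*x*sin(π*x) dx = 2/π.
Sum: 4/π + 2/π = 6/π.
So RHS = -∫_0^1 v(x) φ(x) dx = -6/π.
LHS = RHS, so the identity holds for this test φ.
Moreover u is smooth here and v(x) = u'(x) = 2*x + 2 pointwise, so the identity holds for every test function. Hence v is the weak derivative of u.


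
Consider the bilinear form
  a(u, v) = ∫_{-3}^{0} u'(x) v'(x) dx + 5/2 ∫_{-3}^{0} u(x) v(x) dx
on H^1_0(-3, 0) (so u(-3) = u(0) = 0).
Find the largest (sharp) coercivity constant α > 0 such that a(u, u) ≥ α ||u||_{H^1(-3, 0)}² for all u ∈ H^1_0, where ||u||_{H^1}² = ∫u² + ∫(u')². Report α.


α = 1

Coercivity of a(·,·) on H^1_0(-3, 0) means a(u, u) ≥ α ||u||_{H^1}² for every u ∈ H^1_0.
The interval has length L = 3, and Poincaré/coercivity depend only on L. Here a(u, u) = ∫(u')² + (5/2)·∫u².
Here c = 5/2 ≥ 1, so a(u,u) = ∫(u')² + c∫u² ≥ ∫(u')² + ∫u² = ||u||_{H^1}², i.e. α = 1 works. No larger α is possible: a(u,u) ≥ α||u||_{H^1}² means (1−α)∫(u')² ≥ (α−c)∫u², and for the modes u_n = sin(nπ(x−x₀)/L) (x₀ the left endpoint) one has ∫u_n²/∫(u_n')² = (L/(nπ))² → 0, so a(u_n,u_n)/||u_n||_{H^1}² → 1. Hence the optimal constant is α = 1.
Therefore α = 1.


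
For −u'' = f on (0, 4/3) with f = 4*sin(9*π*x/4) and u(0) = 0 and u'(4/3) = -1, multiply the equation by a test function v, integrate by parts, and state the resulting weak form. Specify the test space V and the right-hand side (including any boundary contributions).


V = {v ∈ H^1(0, 4/3) : v(0) = 0} (test functions vanish at x = 0 where u is specified); weak form: ∫_0^4/3 u'v' dx = ∫_0^4/3 (4*sin(9*π*x/4)) v dx − v(4/3) for all v ∈ V.

Multiply both sides by a test function v and integrate from 0 to 4/3:
  ∫_0^4/3 −u''(x) v(x) dx = ∫_0^4/3 f(x) v(x) dx.
Integrate the LHS by parts once:
  ∫_0^4/3 −u'' v dx = −[u'(x) v(x)]_0^4/3 + ∫_0^4/3 u'(x) v'(x) dx.
Thus ∫_0^4/3 u'(x) v'(x) dx = ∫_0^4/3 f(x) v(x) dx + [u'(x) v(x)]_0^4/3.
Choose V so that boundary terms are either known or forced to vanish.
Mixed BC: u(0) = 0 (Dirichlet) and u'(4/3) = -1 (Neumann). Define V = {v ∈ H^1(0, 4/3) : v(0) = 0}. Then [u' v]_0^4/3 = u'(4/3)·v(4/3) − u'(0)·0 = − v(4/3).
Weak formulation: find u (satisfying any essential BC) such that ∫_0^4/3 u'(x) v'(x) dx = ∫_0^4/3 f v dx − v(4/3) for all v ∈ V (Dirichlet at 0 absorbed into V; Neumann datum at x = 4/3 contributes the boundary term).
Substituting f(x) = 4*sin(9*π*x/4), the right-hand side is ∫_0^4/3 (4*sin(9*π*x/4)) v dx − v(4/3).


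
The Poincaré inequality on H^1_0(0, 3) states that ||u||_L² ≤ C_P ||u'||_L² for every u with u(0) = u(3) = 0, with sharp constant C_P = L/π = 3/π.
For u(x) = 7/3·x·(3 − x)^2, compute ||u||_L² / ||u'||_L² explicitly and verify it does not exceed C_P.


||u||_L² / ||u'||_L² = 3*sqrt(14)/14 < C_P = 3/π.

u(x) = 7/3·x·(3 − x)^2, so u'(x) = 7*(x - 3)*(x - 1).
u(x) = 7/3·x·(3 − x)^2 vanishes at x = 0 and x = 3, so u ∈ H^1_0(0, 3). Differentiate via the product rule and integrate the resulting polynomials term by term.
  ∫_0^3 u² dx = ∫_0^3 (49*x^6/9 - 196*x^5/3 + 294*x^4 - 588*x^3 + 441*x^2) dx. Term by term:
    ∫_0^3 49*x^6/9 dx = 1701;  ∫_0^3 -196*x^5/3 dx = -7938;  ∫_0^3 294*x^4 dx = 71442/5;
    ∫_0^3 -588*x^3 dx = -11907;  ∫_0^3 441*x^2 dx = 3969.
  Sum: 1701 − 7938 + 71442/5 − 11907 + 3969 = 567/5.
  ∫_0^3 (u')² dx = ∫_0^3 (49*x^4 - 392*x^3 + 1078*x^2 - 1176*x + 441) dx. Term by term:
    ∫_0^3 49*x^4 dx = 11907/5;  ∫_0^3 -392*x^3 dx = -7938;  ∫_0^3 1078*x^2 dx = 9702;
    ∫_0^3 -1176*x dx = -5292;  ∫_0^3 441 dx = 1323.
  Sum: 11907/5 − 7938 + 9702 − 5292 + 1323 = 882/5.
∫_0^3 u² dx = 567/5, so ||u||_L² = 9*sqrt(35)/5.
∫_0^3 (u')² dx = 882/5, so ||u'||_L² = 21*sqrt(10)/5.
Ratio ||u||_L² / ||u'||_L² = 3*sqrt(14)/14.
Sharp Poincaré constant on H^1_0(0, 3) is C_P = L/π = 3/π, achieved by sin(π/3·x).
A polynomial bump cannot attain the sharp Poincaré constant (only the first sine eigenfunction does), so the ratio is strictly less than C_P, consistent with ||u||_L² ≤ C_P ||u'||_L².


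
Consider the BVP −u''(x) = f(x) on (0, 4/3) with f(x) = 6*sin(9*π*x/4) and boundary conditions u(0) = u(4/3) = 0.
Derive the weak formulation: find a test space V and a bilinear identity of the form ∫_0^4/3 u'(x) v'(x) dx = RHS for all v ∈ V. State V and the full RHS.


V = H^1_0(0, 4/3) (so v(0) = v(4/3) = 0); weak form: ∫_0^4/3 u'v' dx = ∫_0^4/3 (6*sin(9*π*x/4)) v dx for all v ∈ V.

Multiply both sides by a test function v and integrate from 0 to 4/3:
  ∫_0^4/3 −u''(x) v(x) dx = ∫_0^4/3 f(x) v(x) dx.
Integrate the LHS by parts once:
  ∫_0^4/3 −u'' v dx = −[u'(x) v(x)]_0^4/3 + ∫_0^4/3 u'(x) v'(x) dx.
Thus ∫_0^4/3 u'(x) v'(x) dx = ∫_0^4/3 f(x) v(x) dx + [u'(x) v(x)]_0^4/3.
Choose V so that boundary terms are either known or forced to vanish.
u is Dirichlet: u(0) = u(4/3) = 0. Let V = H^1_0(0, 4/3); then v(0) = v(4/3) = 0, and [u' v]_0^4/3 = 0.
Weak formulation: find u (satisfying any essential BC) such that ∫_0^4/3 u'(x) v'(x) dx = ∫_0^4/3 f v dx for all v ∈ V.
Substituting f(x) = 6*sin(9*π*x/4), the right-hand side is ∫_0^4/3 (6*sin(9*π*x/4)) v dx.


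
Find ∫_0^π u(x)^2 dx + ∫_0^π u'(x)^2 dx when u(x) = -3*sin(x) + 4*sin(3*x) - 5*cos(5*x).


||u||_{H^1(0,π)}^2 = 414*π

u'(x) = 25*sin(5*x) - 3*cos(x) + 12*cos(3*x).
Expand u² and (u')² and integrate term by term on (0, π), using: for integers n ≥ 1, ∫_0^π sin²(nx) dx = ∫_0^π cos²(nx) dx = π/2; for n ≠ n', ∫_0^π sin(nx)sin(n'x) dx = ∫_0^π cos(nx)cos(n'x) dx = 0; and by product-to-sum, ∫_0^π sin(nx)cos(n'x) dx = ½∫_0^π [sin((n+n')x) + sin((n−n')x)] dx, which is 0 when n+n' is even and 2n/(n²−n'²) when n+n' is odd (it need not vanish on (0, π)).
  u² squared terms: (-5)²·∫cos(5x)² dx = 25·π/2 = 25*π/2;  (-3)²·∫sin(x)² dx = 9·π/2 = 9*π/2;  (4)²·∫sin(3x)² dx = 16·π/2 = 8*π.
  u² cross terms: 2·(-5)·(-3)·∫cos(5x)·sin(x) dx = 30·(0) = 0;  2·(-5)·(4)·∫cos(5x)·sin(3x) dx = -40·(0) = 0;  2·(-3)·(4)·∫sin(x)·sin(3x) dx = -24·(0) = 0.
  So ∫_0^π u² dx = 25*π/2 + 9*π/2 + 8*π + 0 + 0 + 0 = 25*π.
  (u')² squared terms: (-3)²·∫cos(x)² dx = 9·π/2 = 9*π/2;  (12)²·∫cos(3x)² dx = 144·π/2 = 72*π;  (25)²·∫sin(5x)² dx = 625·π/2 = 625*π/2.
  (u')² cross terms: 2·(-3)·(12)·∫cos(x)·cos(3x) dx = -72·(0) = 0;  2·(-3)·(25)·∫cos(x)·sin(5x) dx = -150·(0) = 0;  2·(12)·(25)·∫cos(3x)·sin(5x) dx = 600·(0) = 0.
  So ∫_0^π (u')² dx = 9*π/2 + 72*π + 625*π/2 + 0 + 0 + 0 = 389*π.
||u||_{H^1}^2 = (25*π) + (389*π) = 414*π.


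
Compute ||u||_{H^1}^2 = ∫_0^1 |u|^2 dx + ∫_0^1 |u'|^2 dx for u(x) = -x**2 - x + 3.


||u||_{H^1}^2 = 281/30

The H^1 norm (squared) on an interval (0, L) is
  ||u||_{H^1}^2 = ∫_0^L u(x)^2 dx + ∫_0^L u'(x)^2 dx.
Compute u'(x) = -2*x - 1.
Then u(x)^2 = x**4 + 2*x**3 - 5*x**2 - 6*x + 9 and u'(x)^2 = 4*x**2 + 4*x + 1.
Integrate each monomial from 0 to 1 using ∫_0^1 c·x^n dx = c·1^(n+1)/(n+1):
  ∫_0^1 u(x)^2 dx = ∫_0^1 (x^4 + 2*x^3 - 5*x^2 - 6*x + 9) dx. Term by term:
    ∫_0^1 x^4 dx = 1/5;  ∫_0^1 2*x^3 dx = 1/2;  ∫_0^1 -5*x^2 dx = -5/3;
    ∫_0^1 -6*x dx = -3;  ∫_0^1 9 dx = 9.
  Sum: 1/5 + 1/2 − 5/3 − 3 + 9 = 151/30.
  ∫_0^1 u'(x)^2 dx = ∫_0^1 (4*x^2 + 4*x + 1) dx. Term by term:
    ∫_0^1 4*x^2 dx = 4/3;  ∫_0^1 4*x dx = 2;  ∫_0^1 1 dx = 1.
  Sum: 4/3 + 2 + 1 = 13/3.
Adding: ||u||_{H^1}^2 = 151/30 + 13/3 = 281/30.


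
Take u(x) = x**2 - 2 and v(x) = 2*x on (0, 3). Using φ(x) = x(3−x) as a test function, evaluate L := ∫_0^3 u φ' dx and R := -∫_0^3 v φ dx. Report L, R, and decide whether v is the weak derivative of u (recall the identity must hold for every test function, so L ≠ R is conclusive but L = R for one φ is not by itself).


LHS = -27/2, RHS = -27/2. Yes, v = u' weakly.

u(x) = x**2 - 2, classical derivative u'(x) = 2*x.
φ(x) = x(3−x), so φ'(x) = 3 - 2*x.
Note φ(0) = φ(3) = 0, so the boundary term u·φ vanishes.
LHS = ∫_0^3 u(x) φ'(x) dx = ∫_0^3 (-2*x^3 + 3*x^2 + 4*x - 6) dx. Term by term:
  ∫_0^3 -2*x^3 dx = -81/2;  ∫_0^3 3*x^2 dx = 27;  ∫_0^3 4*x dx = 18;
  ∫_0^3 -6 dx = -18.
Sum: -81/2 + 27 + 18 − 18 = -27/2.
So LHS = -27/2.
∫_0^3 v(x) φ(x) dx = ∫_0^3 (-2*x^3 + 6*x^2) dx. Term by term:
  ∫_0^3 -2*x^3 dx = -81/2;  ∫_0^3 6*x^2 dx = 54.
Sum: -81/2 + 54 = 27/2.
So RHS = -∫_0^3 v(x) φ(x) dx = -27/2.
LHS = RHS, so the identity holds for this test φ.
Moreover u is smooth here and v(x) = u'(x) = 2*x pointwise, so the identity holds for every test function. Hence v is the weak derivative of u.


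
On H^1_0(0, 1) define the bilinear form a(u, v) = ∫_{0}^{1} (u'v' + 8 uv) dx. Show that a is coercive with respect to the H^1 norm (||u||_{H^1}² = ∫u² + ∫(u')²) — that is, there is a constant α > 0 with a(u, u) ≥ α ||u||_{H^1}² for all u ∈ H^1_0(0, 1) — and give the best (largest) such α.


α = 1

Coercivity of a(·,·) on H^1_0(0, 1) means a(u, u) ≥ α ||u||_{H^1}² for every u ∈ H^1_0.
The interval has length L = 1, and Poincaré/coercivity depend only on L. Here a(u, u) = ∫(u')² + (8)·∫u².
Here c = 8 ≥ 1, so a(u,u) = ∫(u')² + c∫u² ≥ ∫(u')² + ∫u² = ||u||_{H^1}², i.e. α = 1 works. No larger α is possible: a(u,u) ≥ α||u||_{H^1}² means (1−α)∫(u')² ≥ (α−c)∫u², and for the modes u_n = sin(nπ(x−x₀)/L) (x₀ the left endpoint) one has ∫u_n²/∫(u_n')² = (L/(nπ))² → 0, so a(u_n,u_n)/||u_n||_{H^1}² → 1. Hence the optimal constant is α = 1.
Therefore α = 1.


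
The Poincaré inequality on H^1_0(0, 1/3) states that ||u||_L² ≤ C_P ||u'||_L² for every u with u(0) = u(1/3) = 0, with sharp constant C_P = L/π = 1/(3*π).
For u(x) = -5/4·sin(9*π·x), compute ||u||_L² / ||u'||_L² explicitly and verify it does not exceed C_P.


||u||_L² / ||u'||_L² = 1/(9*π) < C_P = 1/(3*π).

u(x) = -5/4·sin(9*π·x), so u'(x) = -45*π*cos(9*π*x)/4.
Writing u(x) = A·sin(kπx/L) with A = -5/4 and k = 3, use ∫_0^L sin²(kπx/L) dx = L/2 and ∫_0^L cos²(kπx/L) dx = L/2.
u² = 25/16·sin²(9*π·x) and (u')² = 2025*π^2/16·cos²(9*π·x), and each of sin², cos² integrates to L/2 = 1/6 over (0, 1/3).
∫_0^1/3 u² dx = 25/96, so ||u||_L² = 5*sqrt(6)/24.
∫_0^1/3 (u')² dx = 675*π^2/32, so ||u'||_L² = 15*sqrt(6)*π/8.
Ratio ||u||_L² / ||u'||_L² = 1/(9*π).
Sharp Poincaré constant on H^1_0(0, 1/3) is C_P = L/π = 1/(3*π), achieved by sin(3*π·x).
This is the k = 3 harmonic; the ratio L/(kπ) is strictly less than C_P = L/π, consistent with the sharp inequality ||u||_L² ≤ C_P ||u'||_L².


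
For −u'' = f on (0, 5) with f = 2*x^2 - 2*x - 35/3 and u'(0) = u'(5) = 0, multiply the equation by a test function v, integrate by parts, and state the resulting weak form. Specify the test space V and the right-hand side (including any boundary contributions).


V = H^1(0, 5) (no boundary constraint on v; u is determined up to an additive constant); weak form: ∫_0^5 u'v' dx = ∫_0^5 (2*x^2 - 2*x - 35/3) v dx for all v ∈ V.

Multiply both sides by a test function v and integrate from 0 to 5:
  ∫_0^5 −u''(x) v(x) dx = ∫_0^5 f(x) v(x) dx.
Integrate the LHS by parts once:
  ∫_0^5 −u'' v dx = −[u'(x) v(x)]_0^5 + ∫_0^5 u'(x) v'(x) dx.
Thus ∫_0^5 u'(x) v'(x) dx = ∫_0^5 f(x) v(x) dx + [u'(x) v(x)]_0^5.
Choose V so that boundary terms are either known or forced to vanish.
u has homogeneous Neumann: u'(0) = u'(5) = 0. So [u' v]_0^5 = 0·v(5) − 0·v(0) = 0 for any v; take V = H^1(0, 5).
Weak formulation: find u (satisfying any essential BC) such that ∫_0^5 u'(x) v'(x) dx = ∫_0^5 f v dx for all v ∈ V (homogeneous Neumann, so boundary terms vanish).
Substituting f(x) = 2*x^2 - 2*x - 35/3, the right-hand side is ∫_0^5 (2*x^2 - 2*x - 35/3) v dx.
Compatibility check (pure Neumann): taking v ≡ 1 ∈ V gives 0 = ∫_0^5 f dx + (0) − (0), i.e. ∫_0^5 f dx must equal u'(0) − u'(5) = 0. Indeed ∫_0^5 (2*x^2 - 2*x - 35/3) dx = 0, so the data are compatible. The solution is then unique only up to an additive constant (fix it e.g. by requiring ∫_0^5 u dx = 0).


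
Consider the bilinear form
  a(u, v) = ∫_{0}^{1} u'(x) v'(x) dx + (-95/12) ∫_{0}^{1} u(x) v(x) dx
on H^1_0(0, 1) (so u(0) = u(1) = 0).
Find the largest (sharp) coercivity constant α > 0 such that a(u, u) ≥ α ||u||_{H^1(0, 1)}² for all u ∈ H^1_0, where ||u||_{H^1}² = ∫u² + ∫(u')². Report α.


α = (-95/12 + π^2)/(1 + π^2)

Coercivity of a(·,·) on H^1_0(0, 1) means a(u, u) ≥ α ||u||_{H^1}² for every u ∈ H^1_0.
The interval has length L = 1, and Poincaré/coercivity depend only on L. Here a(u, u) = ∫(u')² + (-95/12)·∫u².
Here c = -95/12 < 0 with |c| < (π/L)² = π^2, so coercivity still holds. The condition a(u,u) ≥ α||u||_{H^1}² reads (1−α)∫(u')² ≥ (α−c)∫u². Any admissible α is ≤ 1 (rapidly oscillating u have ∫u²/∫(u')² → 0), and α = 1 would force 0 ≥ (1−c)∫u², impossible since c < 1; so 1−α > 0. By the sharp Poincaré inequality on H^1_0 of an interval of length L, ∫(u')² ≥ (π/L)²∫u² with equality for the first sine mode sin(π(x−x₀)/L) (x₀ the left endpoint), so the inequality holds for all u iff (1−α)(π/L)² ≥ α − c, i.e. α ≤ ((π/L)² + c)/((π/L)² + 1) = (1 + c(L/π)²)/(1 + (L/π)²). (Direct route, valid since c ≤ 0: Poincaré gives c∫u² ≥ c(L/π)²∫(u')², so a(u,u) ≥ (1 + c(L/π)²)∫(u')², while ||u||_{H^1}² ≤ (1 + (L/π)²)∫(u')²; dividing yields the same α.) With (π/L)² = π^2 and c = -95/12, the largest admissible constant is α = ((π/L)² + c)/((π/L)² + 1).
Simplifying, α = (-95/12 + π^2)/(1 + π^2).
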